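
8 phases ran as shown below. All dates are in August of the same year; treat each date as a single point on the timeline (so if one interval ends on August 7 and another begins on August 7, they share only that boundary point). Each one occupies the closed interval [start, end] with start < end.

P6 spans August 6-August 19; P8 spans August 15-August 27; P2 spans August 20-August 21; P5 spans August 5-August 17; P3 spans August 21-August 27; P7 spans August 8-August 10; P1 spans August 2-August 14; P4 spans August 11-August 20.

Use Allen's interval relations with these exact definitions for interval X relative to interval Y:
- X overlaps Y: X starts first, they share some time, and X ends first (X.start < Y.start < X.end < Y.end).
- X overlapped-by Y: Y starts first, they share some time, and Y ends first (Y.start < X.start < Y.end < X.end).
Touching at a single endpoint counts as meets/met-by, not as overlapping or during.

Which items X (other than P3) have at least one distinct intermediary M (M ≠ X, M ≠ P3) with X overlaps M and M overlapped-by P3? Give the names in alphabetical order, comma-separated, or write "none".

Target P3 = [August 21, August 27].
Intermediaries M with M overlapped-by P3: none.
Union: none.

none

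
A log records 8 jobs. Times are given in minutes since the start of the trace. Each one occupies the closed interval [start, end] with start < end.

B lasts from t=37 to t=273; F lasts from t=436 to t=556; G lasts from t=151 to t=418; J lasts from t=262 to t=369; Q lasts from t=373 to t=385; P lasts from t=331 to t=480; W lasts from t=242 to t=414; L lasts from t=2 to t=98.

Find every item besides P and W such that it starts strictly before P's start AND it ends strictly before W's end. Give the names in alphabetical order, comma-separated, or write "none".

B, J, L

Conditions: its start is strictly before P's start (X.start < t=331) AND its end is strictly before W's end (X.end < t=414).
B: start t=37 < t=331? ✓; end t=273 < t=414? ✓ → yes.
F: start t=436 < t=331? ✗; end t=556 < t=414? ✗ → no.
G: start t=151 < t=331? ✓; end t=418 < t=414? ✗ → no.
J: start t=262 < t=331? ✓; end t=369 < t=414? ✓ → yes.
L: start t=2 < t=331? ✓; end t=98 < t=414? ✓ → yes.
Q: start t=373 < t=331? ✗; end t=385 < t=414? ✓ → no.
Result: B, J, L.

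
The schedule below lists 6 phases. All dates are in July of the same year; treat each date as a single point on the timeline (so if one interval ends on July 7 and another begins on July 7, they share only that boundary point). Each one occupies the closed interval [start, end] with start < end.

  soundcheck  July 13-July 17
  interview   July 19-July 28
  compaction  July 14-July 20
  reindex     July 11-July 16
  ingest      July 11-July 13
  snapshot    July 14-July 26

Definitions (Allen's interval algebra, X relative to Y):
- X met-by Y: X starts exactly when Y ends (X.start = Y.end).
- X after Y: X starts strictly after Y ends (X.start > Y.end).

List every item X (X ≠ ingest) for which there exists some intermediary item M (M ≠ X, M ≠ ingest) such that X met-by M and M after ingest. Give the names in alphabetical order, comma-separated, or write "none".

Target ingest = [July 11, July 13].
Intermediaries M with M after ingest: compaction, interview, snapshot.
Via compaction — items with X met-by compaction: none.
Via interview — items with X met-by interview: none.
Via snapshot — items with X met-by snapshot: none.
Union: none.

none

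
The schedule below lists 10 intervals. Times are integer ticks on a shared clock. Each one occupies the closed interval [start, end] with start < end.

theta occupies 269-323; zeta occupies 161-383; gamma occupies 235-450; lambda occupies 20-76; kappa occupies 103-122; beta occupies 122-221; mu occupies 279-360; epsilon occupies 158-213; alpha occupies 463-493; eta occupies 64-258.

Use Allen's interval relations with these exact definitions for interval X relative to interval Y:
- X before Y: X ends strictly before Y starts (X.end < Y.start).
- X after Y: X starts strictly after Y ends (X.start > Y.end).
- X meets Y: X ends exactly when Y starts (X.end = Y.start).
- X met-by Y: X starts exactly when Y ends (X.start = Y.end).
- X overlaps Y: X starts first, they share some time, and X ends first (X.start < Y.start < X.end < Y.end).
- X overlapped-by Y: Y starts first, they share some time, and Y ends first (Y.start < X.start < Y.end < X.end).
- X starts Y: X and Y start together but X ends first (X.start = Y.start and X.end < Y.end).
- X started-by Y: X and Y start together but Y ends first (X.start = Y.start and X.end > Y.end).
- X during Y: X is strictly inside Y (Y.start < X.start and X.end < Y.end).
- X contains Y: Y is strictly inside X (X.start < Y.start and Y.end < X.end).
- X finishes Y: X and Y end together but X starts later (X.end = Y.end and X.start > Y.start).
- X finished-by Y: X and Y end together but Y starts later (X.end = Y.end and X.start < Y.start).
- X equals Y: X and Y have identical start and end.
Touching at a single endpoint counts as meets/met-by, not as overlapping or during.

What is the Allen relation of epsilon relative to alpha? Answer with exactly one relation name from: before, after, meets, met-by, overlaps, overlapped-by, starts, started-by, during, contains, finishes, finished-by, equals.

before

epsilon = [158, 213]; alpha = [463, 493].
Compare endpoints: epsilon.start < alpha.start, epsilon.start < alpha.end, epsilon.end < alpha.start, epsilon.end < alpha.end.
That pattern is 'before'.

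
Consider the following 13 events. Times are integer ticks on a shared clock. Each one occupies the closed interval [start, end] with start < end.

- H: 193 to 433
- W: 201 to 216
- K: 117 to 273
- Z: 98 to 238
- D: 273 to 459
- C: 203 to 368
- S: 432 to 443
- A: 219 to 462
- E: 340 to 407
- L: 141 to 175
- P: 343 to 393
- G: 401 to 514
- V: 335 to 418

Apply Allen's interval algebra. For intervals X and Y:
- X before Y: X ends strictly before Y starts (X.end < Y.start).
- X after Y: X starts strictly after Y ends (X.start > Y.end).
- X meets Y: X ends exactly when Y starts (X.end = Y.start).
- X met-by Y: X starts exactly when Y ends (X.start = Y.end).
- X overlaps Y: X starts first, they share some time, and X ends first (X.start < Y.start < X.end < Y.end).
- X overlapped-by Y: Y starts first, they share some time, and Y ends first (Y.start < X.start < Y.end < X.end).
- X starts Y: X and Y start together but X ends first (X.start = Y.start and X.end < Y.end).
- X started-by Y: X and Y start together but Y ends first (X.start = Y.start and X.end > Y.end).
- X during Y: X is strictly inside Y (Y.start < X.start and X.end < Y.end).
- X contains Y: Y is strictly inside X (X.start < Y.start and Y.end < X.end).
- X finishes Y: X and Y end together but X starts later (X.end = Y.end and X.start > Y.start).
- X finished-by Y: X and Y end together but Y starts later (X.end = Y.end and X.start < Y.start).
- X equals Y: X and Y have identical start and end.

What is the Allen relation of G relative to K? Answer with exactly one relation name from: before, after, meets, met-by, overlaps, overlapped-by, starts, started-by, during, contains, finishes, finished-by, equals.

after

G = [401, 514]; K = [117, 273].
Compare endpoints: G.start > K.start, G.start > K.end, G.end > K.start, G.end > K.end.
That pattern is 'after'.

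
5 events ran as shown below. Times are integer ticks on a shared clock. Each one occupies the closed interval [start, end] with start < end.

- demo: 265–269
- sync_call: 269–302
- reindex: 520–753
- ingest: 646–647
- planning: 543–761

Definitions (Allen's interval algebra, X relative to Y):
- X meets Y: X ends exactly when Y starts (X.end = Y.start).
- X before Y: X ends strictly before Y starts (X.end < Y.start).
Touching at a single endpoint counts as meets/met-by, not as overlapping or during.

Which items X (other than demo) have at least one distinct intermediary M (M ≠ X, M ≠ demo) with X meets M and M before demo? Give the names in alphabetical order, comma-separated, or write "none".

none

Target demo = [265, 269].
Intermediaries M with M before demo: none.
Union: none.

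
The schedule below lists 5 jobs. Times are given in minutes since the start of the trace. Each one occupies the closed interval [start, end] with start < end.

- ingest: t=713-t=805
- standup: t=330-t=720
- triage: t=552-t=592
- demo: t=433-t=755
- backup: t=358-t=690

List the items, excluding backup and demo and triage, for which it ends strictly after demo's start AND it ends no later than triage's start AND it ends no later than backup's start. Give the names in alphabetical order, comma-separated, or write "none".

none

Conditions: its end is strictly after demo's start (X.end > t=433) AND its end is no later than triage's start (X.end <= t=552) AND its end is no later than backup's start (X.end <= t=358).
ingest: end t=805 > t=433? ✓; end t=805 <= t=552? ✗; end t=805 <= t=358? ✗ → no.
standup: end t=720 > t=433? ✓; end t=720 <= t=552? ✗; end t=720 <= t=358? ✗ → no.
Result: none.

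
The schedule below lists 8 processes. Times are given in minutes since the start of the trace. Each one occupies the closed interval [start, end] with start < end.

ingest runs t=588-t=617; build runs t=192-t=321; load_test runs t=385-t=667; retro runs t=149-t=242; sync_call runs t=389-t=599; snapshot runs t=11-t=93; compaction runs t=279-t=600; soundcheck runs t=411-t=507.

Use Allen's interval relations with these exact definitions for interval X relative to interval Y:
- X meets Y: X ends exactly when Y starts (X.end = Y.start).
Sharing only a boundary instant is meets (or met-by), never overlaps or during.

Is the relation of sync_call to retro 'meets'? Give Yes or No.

sync_call = [t=389, t=599], retro = [t=149, t=242].
Actual relation of sync_call to retro: after.
Asked whether 'meets' holds → No.

No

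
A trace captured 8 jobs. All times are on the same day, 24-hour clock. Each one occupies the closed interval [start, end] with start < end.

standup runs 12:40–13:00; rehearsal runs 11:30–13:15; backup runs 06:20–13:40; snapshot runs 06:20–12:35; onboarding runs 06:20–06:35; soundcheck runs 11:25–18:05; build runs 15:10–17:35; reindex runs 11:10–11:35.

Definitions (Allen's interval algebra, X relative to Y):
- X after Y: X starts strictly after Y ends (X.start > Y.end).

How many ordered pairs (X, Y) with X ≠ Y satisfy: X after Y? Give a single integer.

12

Checking all 56 ordered pairs for relation 'after'; matching pairs in alphabetical order:
(build, backup): build after backup ✓
(build, onboarding): build after onboarding ✓
(build, rehearsal): build after rehearsal ✓
(build, reindex): build after reindex ✓
(build, snapshot): build after snapshot ✓
(build, standup): build after standup ✓
(rehearsal, onboarding): rehearsal after onboarding ✓
(reindex, onboarding): reindex after onboarding ✓
(soundcheck, onboarding): soundcheck after onboarding ✓
(standup, onboarding): standup after onboarding ✓
(standup, reindex): standup after reindex ✓
(standup, snapshot): standup after snapshot ✓
Count: 12.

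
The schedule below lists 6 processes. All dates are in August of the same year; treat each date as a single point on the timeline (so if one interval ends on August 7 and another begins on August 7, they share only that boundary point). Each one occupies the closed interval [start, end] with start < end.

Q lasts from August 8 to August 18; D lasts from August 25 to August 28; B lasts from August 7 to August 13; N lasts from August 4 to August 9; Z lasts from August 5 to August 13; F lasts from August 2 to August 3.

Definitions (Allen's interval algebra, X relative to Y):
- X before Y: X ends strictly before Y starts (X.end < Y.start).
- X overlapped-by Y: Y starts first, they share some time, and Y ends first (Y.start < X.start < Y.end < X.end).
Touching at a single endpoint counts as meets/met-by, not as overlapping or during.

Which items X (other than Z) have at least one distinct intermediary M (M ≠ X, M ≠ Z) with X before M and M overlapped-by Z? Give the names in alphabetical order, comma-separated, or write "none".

Target Z = [August 5, August 13].
Intermediaries M with M overlapped-by Z: Q.
Via Q — items with X before Q: F.
Union: F.

F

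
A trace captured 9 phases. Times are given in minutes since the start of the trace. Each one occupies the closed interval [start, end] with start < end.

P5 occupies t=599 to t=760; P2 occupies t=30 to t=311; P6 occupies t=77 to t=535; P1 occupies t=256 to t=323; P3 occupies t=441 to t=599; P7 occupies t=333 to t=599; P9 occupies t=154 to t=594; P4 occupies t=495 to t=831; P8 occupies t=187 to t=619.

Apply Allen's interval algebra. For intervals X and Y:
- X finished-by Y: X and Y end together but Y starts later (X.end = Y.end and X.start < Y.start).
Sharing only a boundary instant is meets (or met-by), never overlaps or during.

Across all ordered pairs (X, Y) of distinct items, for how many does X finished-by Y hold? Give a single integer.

1

Checking all 72 ordered pairs for relation 'finished-by'; matching pairs in alphabetical order:
(P7, P3): P7 finished-by P3 ✓
Count: 1.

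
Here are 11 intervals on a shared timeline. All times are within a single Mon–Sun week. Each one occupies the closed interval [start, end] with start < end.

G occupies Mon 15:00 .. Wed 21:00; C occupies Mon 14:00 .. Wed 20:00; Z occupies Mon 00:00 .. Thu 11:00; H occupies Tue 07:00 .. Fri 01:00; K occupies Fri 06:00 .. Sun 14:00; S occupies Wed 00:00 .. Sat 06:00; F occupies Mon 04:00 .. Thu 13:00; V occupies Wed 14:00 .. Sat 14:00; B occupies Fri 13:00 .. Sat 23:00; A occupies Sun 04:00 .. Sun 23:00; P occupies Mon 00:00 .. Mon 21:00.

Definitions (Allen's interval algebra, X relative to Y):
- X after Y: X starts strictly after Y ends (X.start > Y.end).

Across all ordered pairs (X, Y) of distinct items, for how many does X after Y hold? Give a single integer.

Checking all 110 ordered pairs for relation 'after'; matching pairs in alphabetical order:
(A, B): A after B ✓
(A, C): A after C ✓
(A, F): A after F ✓
(A, G): A after G ✓
(A, H): A after H ✓
(A, P): A after P ✓
(A, S): A after S ✓
(A, V): A after V ✓
(A, Z): A after Z ✓
(B, C): B after C ✓
(B, F): B after F ✓
(B, G): B after G ✓
(B, H): B after H ✓
(B, P): B after P ✓
(B, Z): B after Z ✓
(H, P): H after P ✓
(K, C): K after C ✓
(K, F): K after F ✓
(K, G): K after G ✓
(K, H): K after H ✓
(K, P): K after P ✓
(K, Z): K after Z ✓
(S, P): S after P ✓
(V, P): V after P ✓
Count: 24.

24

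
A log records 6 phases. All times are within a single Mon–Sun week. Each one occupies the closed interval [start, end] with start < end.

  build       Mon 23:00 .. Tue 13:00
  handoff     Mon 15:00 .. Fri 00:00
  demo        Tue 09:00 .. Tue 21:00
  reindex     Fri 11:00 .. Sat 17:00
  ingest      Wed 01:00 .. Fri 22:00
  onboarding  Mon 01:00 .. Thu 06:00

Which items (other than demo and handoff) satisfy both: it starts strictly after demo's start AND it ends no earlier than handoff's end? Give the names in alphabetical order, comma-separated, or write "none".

ingest, reindex

Conditions: its start is strictly after demo's start (X.start > Tue 09:00) AND its end is no earlier than handoff's end (X.end >= Fri 00:00).
build: start Mon 23:00 > Tue 09:00? ✗; end Tue 13:00 >= Fri 00:00? ✗ → no.
ingest: start Wed 01:00 > Tue 09:00? ✓; end Fri 22:00 >= Fri 00:00? ✓ → yes.
onboarding: start Mon 01:00 > Tue 09:00? ✗; end Thu 06:00 >= Fri 00:00? ✗ → no.
reindex: start Fri 11:00 > Tue 09:00? ✓; end Sat 17:00 >= Fri 00:00? ✓ → yes.
Result: ingest, reindex.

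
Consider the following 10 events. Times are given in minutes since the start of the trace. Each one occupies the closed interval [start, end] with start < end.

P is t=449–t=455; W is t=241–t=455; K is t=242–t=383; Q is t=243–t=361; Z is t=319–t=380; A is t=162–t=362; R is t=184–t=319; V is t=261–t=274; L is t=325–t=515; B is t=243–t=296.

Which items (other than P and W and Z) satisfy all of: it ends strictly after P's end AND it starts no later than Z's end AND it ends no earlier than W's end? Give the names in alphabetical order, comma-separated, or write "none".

L

Conditions: its end is strictly after P's end (X.end > t=455) AND its start is no later than Z's end (X.start <= t=380) AND its end is no earlier than W's end (X.end >= t=455).
A: end t=362 > t=455? ✗; start t=162 <= t=380? ✓; end t=362 >= t=455? ✗ → no.
B: end t=296 > t=455? ✗; start t=243 <= t=380? ✓; end t=296 >= t=455? ✗ → no.
K: end t=383 > t=455? ✗; start t=242 <= t=380? ✓; end t=383 >= t=455? ✗ → no.
L: end t=515 > t=455? ✓; start t=325 <= t=380? ✓; end t=515 >= t=455? ✓ → yes.
Q: end t=361 > t=455? ✗; start t=243 <= t=380? ✓; end t=361 >= t=455? ✗ → no.
R: end t=319 > t=455? ✗; start t=184 <= t=380? ✓; end t=319 >= t=455? ✗ → no.
V: end t=274 > t=455? ✗; start t=261 <= t=380? ✓; end t=274 >= t=455? ✗ → no.
Result: L.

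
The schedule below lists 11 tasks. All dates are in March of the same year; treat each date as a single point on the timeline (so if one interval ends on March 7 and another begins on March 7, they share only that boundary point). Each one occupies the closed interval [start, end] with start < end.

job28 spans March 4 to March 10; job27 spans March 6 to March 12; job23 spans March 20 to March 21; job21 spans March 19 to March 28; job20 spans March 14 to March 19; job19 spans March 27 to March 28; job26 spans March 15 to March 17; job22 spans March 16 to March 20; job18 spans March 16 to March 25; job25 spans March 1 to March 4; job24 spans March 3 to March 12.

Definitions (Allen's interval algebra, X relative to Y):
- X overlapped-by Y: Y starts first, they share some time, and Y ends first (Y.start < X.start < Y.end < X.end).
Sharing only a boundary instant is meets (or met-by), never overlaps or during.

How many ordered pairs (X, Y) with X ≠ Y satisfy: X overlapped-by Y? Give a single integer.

8

Checking all 110 ordered pairs for relation 'overlapped-by'; matching pairs in alphabetical order:
(job18, job20): job18 overlapped-by job20 ✓
(job18, job26): job18 overlapped-by job26 ✓
(job21, job18): job21 overlapped-by job18 ✓
(job21, job22): job21 overlapped-by job22 ✓
(job22, job20): job22 overlapped-by job20 ✓
(job22, job26): job22 overlapped-by job26 ✓
(job24, job25): job24 overlapped-by job25 ✓
(job27, job28): job27 overlapped-by job28 ✓
Count: 8.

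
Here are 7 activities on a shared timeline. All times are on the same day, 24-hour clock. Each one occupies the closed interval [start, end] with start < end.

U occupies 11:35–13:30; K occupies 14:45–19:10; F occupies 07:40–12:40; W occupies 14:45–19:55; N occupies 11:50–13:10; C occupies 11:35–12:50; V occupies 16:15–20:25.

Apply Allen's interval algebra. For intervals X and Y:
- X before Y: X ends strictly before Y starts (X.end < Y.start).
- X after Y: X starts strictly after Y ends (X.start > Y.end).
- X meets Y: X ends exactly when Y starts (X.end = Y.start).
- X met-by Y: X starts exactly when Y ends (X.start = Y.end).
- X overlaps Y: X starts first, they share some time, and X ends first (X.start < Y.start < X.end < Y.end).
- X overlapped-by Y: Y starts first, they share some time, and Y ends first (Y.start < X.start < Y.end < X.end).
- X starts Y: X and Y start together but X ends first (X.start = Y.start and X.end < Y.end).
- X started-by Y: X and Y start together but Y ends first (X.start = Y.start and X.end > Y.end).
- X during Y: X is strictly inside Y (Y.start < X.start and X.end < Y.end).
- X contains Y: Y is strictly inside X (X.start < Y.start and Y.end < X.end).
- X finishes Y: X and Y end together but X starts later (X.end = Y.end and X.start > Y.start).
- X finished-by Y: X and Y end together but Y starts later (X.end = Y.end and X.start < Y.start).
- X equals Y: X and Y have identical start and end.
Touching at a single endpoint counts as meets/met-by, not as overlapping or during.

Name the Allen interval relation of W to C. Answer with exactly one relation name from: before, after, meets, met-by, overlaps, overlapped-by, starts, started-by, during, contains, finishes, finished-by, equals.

W = [14:45, 19:55]; C = [11:35, 12:50].
Compare endpoints: W.start > C.start, W.start > C.end, W.end > C.start, W.end > C.end.
That pattern is 'after'.

after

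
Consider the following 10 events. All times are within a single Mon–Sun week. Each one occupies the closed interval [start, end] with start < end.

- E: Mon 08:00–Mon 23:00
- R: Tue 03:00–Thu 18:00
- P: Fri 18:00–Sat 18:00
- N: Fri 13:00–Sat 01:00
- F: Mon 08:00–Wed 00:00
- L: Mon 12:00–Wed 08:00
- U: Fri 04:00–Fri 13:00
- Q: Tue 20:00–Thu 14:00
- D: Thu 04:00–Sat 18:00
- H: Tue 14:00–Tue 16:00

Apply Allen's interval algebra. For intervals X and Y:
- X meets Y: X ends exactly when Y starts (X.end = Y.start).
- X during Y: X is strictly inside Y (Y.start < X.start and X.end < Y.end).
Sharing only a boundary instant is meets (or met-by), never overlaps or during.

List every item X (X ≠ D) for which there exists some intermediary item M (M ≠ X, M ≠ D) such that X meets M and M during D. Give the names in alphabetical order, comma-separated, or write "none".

Target D = [Thu 04:00, Sat 18:00].
Intermediaries M with M during D: N, U.
Via N — items with X meets N: U.
Via U — items with X meets U: none.
Union: U.

U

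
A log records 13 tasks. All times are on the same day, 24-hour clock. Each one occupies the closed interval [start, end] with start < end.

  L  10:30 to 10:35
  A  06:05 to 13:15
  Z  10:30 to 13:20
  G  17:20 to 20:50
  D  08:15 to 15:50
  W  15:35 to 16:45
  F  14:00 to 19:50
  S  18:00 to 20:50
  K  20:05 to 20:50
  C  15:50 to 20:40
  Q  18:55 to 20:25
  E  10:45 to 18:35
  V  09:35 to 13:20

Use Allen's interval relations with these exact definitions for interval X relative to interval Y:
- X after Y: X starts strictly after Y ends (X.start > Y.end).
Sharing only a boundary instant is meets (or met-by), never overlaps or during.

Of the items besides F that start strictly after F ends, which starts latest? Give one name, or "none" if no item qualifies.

Target F = [14:00, 19:50].
A [06:05, 13:15] → before → excluded.
C [15:50, 20:40] → overlapped-by → excluded.
D [08:15, 15:50] → overlaps → excluded.
E [10:45, 18:35] → overlaps → excluded.
G [17:20, 20:50] → overlapped-by → excluded.
K [20:05, 20:50] → after → candidate.
L [10:30, 10:35] → before → excluded.
Q [18:55, 20:25] → overlapped-by → excluded.
S [18:00, 20:50] → overlapped-by → excluded.
V [09:35, 13:20] → before → excluded.
W [15:35, 16:45] → during → excluded.
Z [10:30, 13:20] → before → excluded.
Among candidates, latest start is 20:05 → K.

K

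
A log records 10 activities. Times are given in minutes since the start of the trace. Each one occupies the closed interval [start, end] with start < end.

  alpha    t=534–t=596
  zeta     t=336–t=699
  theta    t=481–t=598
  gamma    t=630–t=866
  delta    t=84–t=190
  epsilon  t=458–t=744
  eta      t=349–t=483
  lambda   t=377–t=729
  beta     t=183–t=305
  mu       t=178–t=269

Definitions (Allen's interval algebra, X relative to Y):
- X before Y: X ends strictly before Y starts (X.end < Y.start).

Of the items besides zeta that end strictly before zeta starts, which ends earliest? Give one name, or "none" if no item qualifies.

Target zeta = [t=336, t=699].
alpha [t=534, t=596] → during → excluded.
beta [t=183, t=305] → before → candidate.
delta [t=84, t=190] → before → candidate.
epsilon [t=458, t=744] → overlapped-by → excluded.
eta [t=349, t=483] → during → excluded.
gamma [t=630, t=866] → overlapped-by → excluded.
lambda [t=377, t=729] → overlapped-by → excluded.
mu [t=178, t=269] → before → candidate.
theta [t=481, t=598] → during → excluded.
Among candidates, earliest end is t=190 → delta.

delta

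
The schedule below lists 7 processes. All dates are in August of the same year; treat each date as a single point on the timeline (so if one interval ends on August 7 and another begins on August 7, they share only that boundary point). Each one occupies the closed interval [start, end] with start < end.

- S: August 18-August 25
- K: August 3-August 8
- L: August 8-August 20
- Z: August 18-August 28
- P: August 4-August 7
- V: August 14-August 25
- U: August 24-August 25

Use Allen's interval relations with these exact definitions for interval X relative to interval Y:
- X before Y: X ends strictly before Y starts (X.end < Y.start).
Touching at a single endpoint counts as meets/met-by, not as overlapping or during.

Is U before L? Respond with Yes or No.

No

U = [August 24, August 25], L = [August 8, August 20].
Actual relation of U to L: after.
Asked whether 'before' holds → No.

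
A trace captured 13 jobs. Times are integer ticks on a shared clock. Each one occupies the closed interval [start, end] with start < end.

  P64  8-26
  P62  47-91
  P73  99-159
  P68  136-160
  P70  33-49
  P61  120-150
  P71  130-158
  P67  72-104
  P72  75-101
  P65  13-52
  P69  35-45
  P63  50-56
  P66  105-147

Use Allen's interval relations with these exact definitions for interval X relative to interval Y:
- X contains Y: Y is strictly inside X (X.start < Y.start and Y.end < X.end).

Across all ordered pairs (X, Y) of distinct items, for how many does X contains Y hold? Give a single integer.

8

Checking all 156 ordered pairs for relation 'contains'; matching pairs in alphabetical order:
(P62, P63): P62 contains P63 ✓
(P65, P69): P65 contains P69 ✓
(P65, P70): P65 contains P70 ✓
(P67, P72): P67 contains P72 ✓
(P70, P69): P70 contains P69 ✓
(P73, P61): P73 contains P61 ✓
(P73, P66): P73 contains P66 ✓
(P73, P71): P73 contains P71 ✓
Count: 8.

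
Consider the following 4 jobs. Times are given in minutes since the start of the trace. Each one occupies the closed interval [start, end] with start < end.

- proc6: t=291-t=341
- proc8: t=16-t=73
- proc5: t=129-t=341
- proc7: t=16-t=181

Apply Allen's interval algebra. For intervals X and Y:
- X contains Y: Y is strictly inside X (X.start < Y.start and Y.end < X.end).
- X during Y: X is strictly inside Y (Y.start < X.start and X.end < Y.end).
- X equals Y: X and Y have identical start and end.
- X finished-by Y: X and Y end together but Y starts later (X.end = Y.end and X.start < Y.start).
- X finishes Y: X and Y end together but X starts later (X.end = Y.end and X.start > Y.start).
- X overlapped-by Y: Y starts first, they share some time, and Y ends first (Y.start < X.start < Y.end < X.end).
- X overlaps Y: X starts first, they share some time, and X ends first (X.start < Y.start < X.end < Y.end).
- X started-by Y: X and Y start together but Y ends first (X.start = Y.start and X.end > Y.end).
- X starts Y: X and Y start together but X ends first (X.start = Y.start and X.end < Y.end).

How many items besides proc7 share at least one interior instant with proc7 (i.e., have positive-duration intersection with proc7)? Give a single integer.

Target proc7 = [t=16, t=181].
proc5 [t=129, t=341] → overlapped-by → counts.
proc6 [t=291, t=341] → after → no.
proc8 [t=16, t=73] → starts → counts.
Total: 2.

2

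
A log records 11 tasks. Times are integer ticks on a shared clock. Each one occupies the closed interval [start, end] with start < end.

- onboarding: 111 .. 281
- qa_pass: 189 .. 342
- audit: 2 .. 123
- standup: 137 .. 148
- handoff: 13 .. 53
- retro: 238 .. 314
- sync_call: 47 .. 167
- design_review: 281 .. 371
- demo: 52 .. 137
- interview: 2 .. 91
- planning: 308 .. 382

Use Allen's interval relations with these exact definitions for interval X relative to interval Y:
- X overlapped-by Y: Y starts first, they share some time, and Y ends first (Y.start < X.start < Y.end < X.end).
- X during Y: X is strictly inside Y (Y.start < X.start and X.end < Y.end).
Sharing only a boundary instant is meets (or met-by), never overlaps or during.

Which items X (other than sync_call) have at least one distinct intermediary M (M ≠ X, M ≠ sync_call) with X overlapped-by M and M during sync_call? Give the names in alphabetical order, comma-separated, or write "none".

onboarding

Target sync_call = [47, 167].
Intermediaries M with M during sync_call: demo, standup.
Via demo — items with X overlapped-by demo: onboarding.
Via standup — items with X overlapped-by standup: none.
Union: onboarding.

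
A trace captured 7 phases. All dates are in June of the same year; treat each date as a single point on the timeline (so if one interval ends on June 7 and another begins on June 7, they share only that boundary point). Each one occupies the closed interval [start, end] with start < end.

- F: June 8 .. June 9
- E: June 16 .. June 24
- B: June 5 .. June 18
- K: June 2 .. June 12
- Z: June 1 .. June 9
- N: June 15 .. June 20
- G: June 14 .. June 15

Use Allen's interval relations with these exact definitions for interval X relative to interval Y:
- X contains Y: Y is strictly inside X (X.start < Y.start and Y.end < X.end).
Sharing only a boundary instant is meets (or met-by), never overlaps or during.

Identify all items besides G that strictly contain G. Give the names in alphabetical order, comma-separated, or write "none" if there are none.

B

Target G = [June 14, June 15].
B [June 5, June 18] → contains → yes.
E [June 16, June 24] → after → no.
F [June 8, June 9] → before → no.
K [June 2, June 12] → before → no.
N [June 15, June 20] → met-by → no.
Z [June 1, June 9] → before → no.
Result: B.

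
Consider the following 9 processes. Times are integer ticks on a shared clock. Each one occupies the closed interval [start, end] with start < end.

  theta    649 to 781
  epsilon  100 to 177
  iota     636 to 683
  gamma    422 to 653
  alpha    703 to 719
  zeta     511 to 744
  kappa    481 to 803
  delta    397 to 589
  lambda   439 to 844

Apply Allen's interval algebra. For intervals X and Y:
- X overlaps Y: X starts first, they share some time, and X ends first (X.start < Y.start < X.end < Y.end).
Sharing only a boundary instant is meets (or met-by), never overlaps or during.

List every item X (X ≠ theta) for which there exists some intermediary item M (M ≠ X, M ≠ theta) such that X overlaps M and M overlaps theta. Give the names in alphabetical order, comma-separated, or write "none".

Target theta = [649, 781].
Intermediaries M with M overlaps theta: gamma, iota, zeta.
Via gamma — items with X overlaps gamma: delta.
Via iota — items with X overlaps iota: gamma.
Via zeta — items with X overlaps zeta: delta, gamma.
Union: delta, gamma.

delta, gamma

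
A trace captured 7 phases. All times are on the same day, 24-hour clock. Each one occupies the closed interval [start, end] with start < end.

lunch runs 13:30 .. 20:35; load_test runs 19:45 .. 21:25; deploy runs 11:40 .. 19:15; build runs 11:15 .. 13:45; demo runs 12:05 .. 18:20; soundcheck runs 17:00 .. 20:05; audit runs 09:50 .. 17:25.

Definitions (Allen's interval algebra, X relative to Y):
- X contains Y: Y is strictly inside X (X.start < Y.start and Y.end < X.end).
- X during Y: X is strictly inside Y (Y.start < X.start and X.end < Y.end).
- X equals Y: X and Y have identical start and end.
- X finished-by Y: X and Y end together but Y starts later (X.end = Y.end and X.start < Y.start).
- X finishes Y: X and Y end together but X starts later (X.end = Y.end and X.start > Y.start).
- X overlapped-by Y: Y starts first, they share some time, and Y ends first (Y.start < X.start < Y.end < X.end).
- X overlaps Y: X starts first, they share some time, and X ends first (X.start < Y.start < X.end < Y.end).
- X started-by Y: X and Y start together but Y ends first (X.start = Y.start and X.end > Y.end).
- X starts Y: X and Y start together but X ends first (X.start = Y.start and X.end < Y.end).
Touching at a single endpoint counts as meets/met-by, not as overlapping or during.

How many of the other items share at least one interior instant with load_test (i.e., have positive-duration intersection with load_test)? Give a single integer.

Target load_test = [19:45, 21:25].
audit [09:50, 17:25] → before → no.
build [11:15, 13:45] → before → no.
demo [12:05, 18:20] → before → no.
deploy [11:40, 19:15] → before → no.
lunch [13:30, 20:35] → overlaps → counts.
soundcheck [17:00, 20:05] → overlaps → counts.
Total: 2.

2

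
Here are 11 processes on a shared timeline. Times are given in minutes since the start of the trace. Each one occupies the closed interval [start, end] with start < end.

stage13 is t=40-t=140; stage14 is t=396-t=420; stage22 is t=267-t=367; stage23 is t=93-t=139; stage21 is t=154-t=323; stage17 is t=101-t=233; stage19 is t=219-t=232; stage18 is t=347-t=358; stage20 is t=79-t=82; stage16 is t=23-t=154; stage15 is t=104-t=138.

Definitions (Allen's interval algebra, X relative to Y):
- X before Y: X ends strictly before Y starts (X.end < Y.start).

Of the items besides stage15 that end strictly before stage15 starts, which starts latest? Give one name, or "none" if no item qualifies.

Target stage15 = [t=104, t=138].
stage13 [t=40, t=140] → contains → excluded.
stage14 [t=396, t=420] → after → excluded.
stage16 [t=23, t=154] → contains → excluded.
stage17 [t=101, t=233] → contains → excluded.
stage18 [t=347, t=358] → after → excluded.
stage19 [t=219, t=232] → after → excluded.
stage20 [t=79, t=82] → before → candidate.
stage21 [t=154, t=323] → after → excluded.
stage22 [t=267, t=367] → after → excluded.
stage23 [t=93, t=139] → contains → excluded.
Among candidates, latest start is t=79 → stage20.

stage20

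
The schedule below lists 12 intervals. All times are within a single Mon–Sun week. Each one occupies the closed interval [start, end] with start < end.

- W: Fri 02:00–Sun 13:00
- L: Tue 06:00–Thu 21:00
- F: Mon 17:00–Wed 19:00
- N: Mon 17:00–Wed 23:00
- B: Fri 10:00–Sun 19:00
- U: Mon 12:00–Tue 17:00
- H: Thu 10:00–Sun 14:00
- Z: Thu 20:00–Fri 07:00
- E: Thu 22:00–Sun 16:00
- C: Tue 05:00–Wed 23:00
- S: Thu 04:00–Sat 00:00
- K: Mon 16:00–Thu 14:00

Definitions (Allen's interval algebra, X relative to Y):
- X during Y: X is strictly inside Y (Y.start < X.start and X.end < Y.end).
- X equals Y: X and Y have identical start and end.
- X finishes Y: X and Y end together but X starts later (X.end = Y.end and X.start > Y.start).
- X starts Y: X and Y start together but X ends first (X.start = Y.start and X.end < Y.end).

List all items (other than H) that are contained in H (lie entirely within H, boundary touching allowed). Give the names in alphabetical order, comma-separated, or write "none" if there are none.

Target H = [Thu 10:00, Sun 14:00].
B [Fri 10:00, Sun 19:00] → overlapped-by → no.
C [Tue 05:00, Wed 23:00] → before → no.
E [Thu 22:00, Sun 16:00] → overlapped-by → no.
F [Mon 17:00, Wed 19:00] → before → no.
K [Mon 16:00, Thu 14:00] → overlaps → no.
L [Tue 06:00, Thu 21:00] → overlaps → no.
N [Mon 17:00, Wed 23:00] → before → no.
S [Thu 04:00, Sat 00:00] → overlaps → no.
U [Mon 12:00, Tue 17:00] → before → no.
W [Fri 02:00, Sun 13:00] → during → yes.
Z [Thu 20:00, Fri 07:00] → during → yes.
Result: W, Z.

W, Z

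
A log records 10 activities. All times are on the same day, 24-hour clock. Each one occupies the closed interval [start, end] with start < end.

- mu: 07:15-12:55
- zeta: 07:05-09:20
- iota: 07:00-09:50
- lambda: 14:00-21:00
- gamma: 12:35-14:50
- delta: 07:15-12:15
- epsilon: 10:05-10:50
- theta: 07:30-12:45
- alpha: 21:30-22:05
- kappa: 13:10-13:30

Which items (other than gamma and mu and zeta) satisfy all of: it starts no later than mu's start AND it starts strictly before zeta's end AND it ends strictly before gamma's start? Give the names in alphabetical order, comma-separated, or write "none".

delta, iota

Conditions: its start is no later than mu's start (X.start <= 07:15) AND its start is strictly before zeta's end (X.start < 09:20) AND its end is strictly before gamma's start (X.end < 12:35).
alpha: start 21:30 <= 07:15? ✗; start 21:30 < 09:20? ✗; end 22:05 < 12:35? ✗ → no.
delta: start 07:15 <= 07:15? ✓; start 07:15 < 09:20? ✓; end 12:15 < 12:35? ✓ → yes.
epsilon: start 10:05 <= 07:15? ✗; start 10:05 < 09:20? ✗; end 10:50 < 12:35? ✓ → no.
iota: start 07:00 <= 07:15? ✓; start 07:00 < 09:20? ✓; end 09:50 < 12:35? ✓ → yes.
kappa: start 13:10 <= 07:15? ✗; start 13:10 < 09:20? ✗; end 13:30 < 12:35? ✗ → no.
lambda: start 14:00 <= 07:15? ✗; start 14:00 < 09:20? ✗; end 21:00 < 12:35? ✗ → no.
theta: start 07:30 <= 07:15? ✗; start 07:30 < 09:20? ✓; end 12:45 < 12:35? ✗ → no.
Result: delta, iota.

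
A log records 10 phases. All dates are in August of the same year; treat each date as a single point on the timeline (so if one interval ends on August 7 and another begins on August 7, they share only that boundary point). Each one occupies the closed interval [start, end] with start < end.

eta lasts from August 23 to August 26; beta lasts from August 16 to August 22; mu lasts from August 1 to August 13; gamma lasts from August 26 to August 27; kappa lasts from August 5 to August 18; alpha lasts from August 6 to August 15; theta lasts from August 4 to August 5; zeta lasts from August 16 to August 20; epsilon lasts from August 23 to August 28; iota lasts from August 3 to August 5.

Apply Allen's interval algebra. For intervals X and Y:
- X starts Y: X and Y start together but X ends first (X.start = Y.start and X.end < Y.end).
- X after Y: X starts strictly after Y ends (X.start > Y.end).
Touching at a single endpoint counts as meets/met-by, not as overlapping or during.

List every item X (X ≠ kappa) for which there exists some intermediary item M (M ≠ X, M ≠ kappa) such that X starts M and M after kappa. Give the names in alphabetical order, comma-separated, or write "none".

eta

Target kappa = [August 5, August 18].
Intermediaries M with M after kappa: epsilon, eta, gamma.
Via epsilon — items with X starts epsilon: eta.
Via eta — items with X starts eta: none.
Via gamma — items with X starts gamma: none.
Union: eta.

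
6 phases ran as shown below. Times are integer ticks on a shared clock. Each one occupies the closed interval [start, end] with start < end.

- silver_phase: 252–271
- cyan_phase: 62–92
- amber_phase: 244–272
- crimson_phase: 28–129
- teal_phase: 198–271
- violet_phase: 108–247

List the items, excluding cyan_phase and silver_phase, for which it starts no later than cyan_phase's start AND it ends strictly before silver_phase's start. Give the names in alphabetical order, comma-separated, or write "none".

Conditions: its start is no later than cyan_phase's start (X.start <= 62) AND its end is strictly before silver_phase's start (X.end < 252).
amber_phase: start 244 <= 62? ✗; end 272 < 252? ✗ → no.
crimson_phase: start 28 <= 62? ✓; end 129 < 252? ✓ → yes.
teal_phase: start 198 <= 62? ✗; end 271 < 252? ✗ → no.
violet_phase: start 108 <= 62? ✗; end 247 < 252? ✓ → no.
Result: crimson_phase.

crimson_phase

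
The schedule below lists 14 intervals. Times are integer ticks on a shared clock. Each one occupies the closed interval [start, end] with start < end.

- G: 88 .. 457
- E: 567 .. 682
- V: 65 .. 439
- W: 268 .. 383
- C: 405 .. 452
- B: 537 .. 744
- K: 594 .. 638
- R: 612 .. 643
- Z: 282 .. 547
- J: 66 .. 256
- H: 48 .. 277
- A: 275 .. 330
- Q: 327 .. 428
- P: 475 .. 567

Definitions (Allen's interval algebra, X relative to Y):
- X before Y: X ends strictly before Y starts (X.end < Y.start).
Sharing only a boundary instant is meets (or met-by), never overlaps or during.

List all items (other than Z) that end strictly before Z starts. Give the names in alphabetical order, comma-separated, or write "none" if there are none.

Target Z = [282, 547].
A [275, 330] → overlaps → no.
B [537, 744] → overlapped-by → no.
C [405, 452] → during → no.
E [567, 682] → after → no.
G [88, 457] → overlaps → no.
H [48, 277] → before → yes.
J [66, 256] → before → yes.
K [594, 638] → after → no.
P [475, 567] → overlapped-by → no.
Q [327, 428] → during → no.
R [612, 643] → after → no.
V [65, 439] → overlaps → no.
W [268, 383] → overlaps → no.
Result: H, J.

H, J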